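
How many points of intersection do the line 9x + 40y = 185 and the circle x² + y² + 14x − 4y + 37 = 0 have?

Substituting the line into the circle gives 1681x² + 20510x + 63825 = 0.
Discriminant = (20510)² − 4·1681·(63825) = −8499200 < 0.
No real roots: the line does not meet the circle.

0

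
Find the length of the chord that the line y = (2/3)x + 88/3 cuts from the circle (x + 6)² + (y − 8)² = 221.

Substitute y = (88 + 2x)/3:
13x² + 364x + 2431 = 0  ⟹  x² + 28x + 187 = 0
x = −11 or x = −17, giving (−11, 22) and (−17, 18).
Chord length = distance between (−11, 22) and (−17, 18) = √52 = 2√13.

2√13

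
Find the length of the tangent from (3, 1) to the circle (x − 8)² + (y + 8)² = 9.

√97

Centre (8, −8), r² = 9. |PO|² = (−5)² + (9)² = 106.
Power of the point: PT² = |PO|² − r² = 97, so PT = √97.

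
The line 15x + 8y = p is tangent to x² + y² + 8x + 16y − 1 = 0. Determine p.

p = −277 or p = 29

The line touches the circle iff its distance from (−4, −8) is 9:
|15·(−4) + 8·(−8) − p| / √289 = 9
|p − (−124)| = 9·17, so p = 29 or p = −277.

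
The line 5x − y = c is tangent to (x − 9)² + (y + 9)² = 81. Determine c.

c = 54 ± 9√26

The line touches the circle iff its distance from (9, −9) is 9:
|5·9 − 1·(−9) − c| / √26 = 9
|c − (54)| = 9√26.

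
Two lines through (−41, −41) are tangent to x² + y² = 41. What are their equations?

Write the tangent as mx − y + (−41 − m·(−41)) = 0 and set its distance from the centre to √41:
[m·(41) − (41)]² = 41(m² + 1)
20m² − 41m + 20 = 0, so m = 4/5 or m = 5/4.
With m = 4/5: 4x − 5y = 41. With m = 5/4: 5x − 4y = −41.

4x − 5y = 41 and 5x − 4y = −41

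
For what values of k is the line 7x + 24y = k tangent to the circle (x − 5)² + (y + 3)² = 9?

k = −112 or k = 38

Tangency holds when the distance from the centre (5, −3) to the line equals the radius 3:
|7·5 + 24·(−3) − k| / √625 = 3
|k − (−37)| = 3·25, so k = 38 or k = −112.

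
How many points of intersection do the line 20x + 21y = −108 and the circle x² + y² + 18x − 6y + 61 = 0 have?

2

d² = (20·(−9) + 21·3 − (−108))²/841 = 81/841; r² = 29.
Since d² < r², the line cuts the circle twice.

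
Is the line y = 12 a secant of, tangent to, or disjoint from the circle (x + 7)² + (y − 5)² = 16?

d² = (0·(−7) + 1·5 − (12))² = 49; r² = 16.
Since d² > r², the line lies outside the circle.

disjoint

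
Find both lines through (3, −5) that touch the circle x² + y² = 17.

x + 4y = −17 and 4x − y = 17

Write the tangent as mx − y + (−5 − m·(3)) = 0 and set its distance from the centre to √17:
[m·(−3) − (5)]² = 17(m² + 1)
4m² − 15m − 4 = 0, so m = −1/4 or m = 4.
With m = −1/4: x + 4y = −17. With m = 4: 4x − y = 17.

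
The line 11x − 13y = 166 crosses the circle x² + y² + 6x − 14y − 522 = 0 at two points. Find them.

From the line, y = (−166 + 11x)/13. Substituting:
290x² − 4640x − 30450 = 0  ⟹  x² − 16x − 105 = 0
x = 21 or x = −5, giving (21, 5) and (−5, −17).

(−5, −17) and (21, 5)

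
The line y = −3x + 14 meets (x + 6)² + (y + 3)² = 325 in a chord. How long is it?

9√10

Substitute y = −3x + 14:
10x² − 90x = 0  ⟹  x² − 9x = 0
x = 9 or x = 0, giving (9, −13) and (0, 14).
|(9, −13) − (0, 14)| = √((9)² + (−27)²) = 9√10.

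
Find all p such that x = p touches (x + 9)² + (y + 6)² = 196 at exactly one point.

p = −23 or p = 5

For a tangent, require d(centre, line) = r = 14.
|1·(−9) + 0·(−6) − p| / √1 = 14
|p − (−9)| = 14, so p = 5 or p = −23.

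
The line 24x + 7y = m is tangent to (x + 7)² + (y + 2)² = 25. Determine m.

For a tangent, require d(centre, line) = r = 5.
|24·(−7) + 7·(−2) − m| / √625 = 5
|m − (−182)| = 5·25, so m = −57 or m = −307.

m = −307 or m = −57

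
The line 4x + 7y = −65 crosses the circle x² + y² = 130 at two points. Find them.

(−11, −3) and (3, −11)

Express y = (−65 − 4x)/7 and substitute into the circle:
65x² + 520x − 2145 = 0  ⟹  x² + 8x − 33 = 0
x = 3 or x = −11, giving (3, −11) and (−11, −3).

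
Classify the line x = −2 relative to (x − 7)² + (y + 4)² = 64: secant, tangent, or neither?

d² = (1·7 + 0·(−4) − (−2))² = 81; r² = 64.
Since d² > r², the line lies outside the circle.

neither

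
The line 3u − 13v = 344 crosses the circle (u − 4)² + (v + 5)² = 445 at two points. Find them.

(2, −26) and (15, −23)

Express v = (−344 + 3u)/13 and substitute into the circle:
178u² − 3026u + 5340 = 0  ⟹  u² − 17u + 30 = 0
u = 15 or u = 2, giving (15, −23) and (2, −26).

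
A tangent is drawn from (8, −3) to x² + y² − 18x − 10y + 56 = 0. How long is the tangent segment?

The centre is (9, 5) and r = 5√2. The square of the distance from P to the centre is 1 + 64 = 65.
The tangent meets the radius at right angles, so tangent² = |PO|² − r² = 65 − 50 = 15.

√15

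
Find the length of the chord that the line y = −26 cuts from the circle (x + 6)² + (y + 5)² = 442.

Centre (−6, −5), r² = 442. Perpendicular distance d from centre to line = |21| / √1 = 21.
Chord = 2√(r² − d²) = 2·√(1) = 2.

2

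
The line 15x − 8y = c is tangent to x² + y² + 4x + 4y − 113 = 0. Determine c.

The line touches the circle iff its distance from (−2, −2) is 11:
|15·(−2) − 8·(−2) − c| / √289 = 11
|c − (−14)| = 11·17, so c = 173 or c = −201.

c = −201 or c = 173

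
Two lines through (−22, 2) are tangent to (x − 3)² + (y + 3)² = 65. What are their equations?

Let a tangent through (−22, 2) have slope m. Its distance from (3, −3) must equal √65:
(25m − (−5))² = 65(m² + 1)
56m² + 25m − 4 = 0, so m = 1/8 or m = −4/7.
Through (−22, 2) these give x − 8y = −38 and 4x + 7y = −74.

x − 8y = −38 and 4x + 7y = −74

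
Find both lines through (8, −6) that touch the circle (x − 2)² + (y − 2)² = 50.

A line y − (−6) = m(x − (8)) is tangent when its distance from (2, 2) is 5√2:
[m·(−6) − (8)]² = 50(m² + 1)
7m² − 48m − 7 = 0, so m = 7 or m = −1/7.
Through (8, −6) these give 7x − y = 62 and x + 7y = −34.

7x − y = 62 and x + 7y = −34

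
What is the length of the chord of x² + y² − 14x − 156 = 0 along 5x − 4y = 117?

Express y = (−117 + 5x)/4 and substitute into the circle:
41x² − 1394x + 11193 = 0  ⟹  x² − 34x + 273 = 0
x = 21 or x = 13, giving (21, −3) and (13, −13).
Chord length = distance between (21, −3) and (13, −13) = √164 = 2√41.

2√41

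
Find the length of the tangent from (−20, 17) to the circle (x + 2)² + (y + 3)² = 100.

The centre is (−2, −3) and r = 10. The square of the distance from P to the centre is 324 + 400 = 724.
The tangent meets the radius at right angles, so tangent² = |PO|² − r² = 724 − 100 = 624.

4√39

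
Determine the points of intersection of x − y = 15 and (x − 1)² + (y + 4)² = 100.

Express y = x − 15 and substitute into the circle:
2x² − 24x + 22 = 0  ⟹  x² − 12x + 11 = 0
x = 11 or x = 1, giving (11, −4) and (1, −14).

(1, −14) and (11, −4)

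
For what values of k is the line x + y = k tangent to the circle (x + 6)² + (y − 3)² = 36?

k = −3 ± 6√2

The line touches the circle iff its distance from (−6, 3) is 6:
|1·(−6) + 1·3 − k| / √2 = 6
|k − (−3)| = 6√2.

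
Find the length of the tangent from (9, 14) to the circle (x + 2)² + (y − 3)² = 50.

8√3

With centre O = (−2, 3), |OP|² = 242 and r² = 50.
The tangent meets the radius at right angles, so tangent² = |PO|² − r² = 242 − 50 = 192.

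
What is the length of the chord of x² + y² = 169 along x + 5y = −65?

Centre (0, 0), r² = 169. Perpendicular distance d from centre to line = |65| / √26 = 65/√26.
Half the chord is √(r² − d²) = √(13/2), so the full chord is √26.

√26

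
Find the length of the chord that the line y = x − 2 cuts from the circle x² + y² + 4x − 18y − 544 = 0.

33√2

The distance from (−2, 9) to the line is 13/√2, and r² = 629.
Half the chord is √(r² − d²) = √(1089/2), so the full chord is 33√2.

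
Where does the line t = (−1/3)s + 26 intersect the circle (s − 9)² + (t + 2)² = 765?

From the line, t = (78 − s)/3. Substituting:
10s² − 330s + 900 = 0  ⟹  s² − 33s + 90 = 0
s = 30 or s = 3, giving (30, 16) and (3, 25).

(3, 25) and (30, 16)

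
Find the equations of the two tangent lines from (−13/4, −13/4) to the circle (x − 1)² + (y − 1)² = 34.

3x + 5y = −26 and 5x + 3y = −26

A line y − (−13/4) = m(x − (−13/4)) is tangent when its distance from (1, 1) is √34:
[m·(17/4) − (17/4)]² = 34(m² + 1)
15m² + 34m + 15 = 0, so m = −3/5 or m = −5/3.
Through (−13/4, −13/4) these give 3x + 5y = −26 and 5x + 3y = −26.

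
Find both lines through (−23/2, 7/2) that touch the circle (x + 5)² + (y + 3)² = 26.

Write the tangent as mx − y + (7/2 − m·(−23/2)) = 0 and set its distance from the centre to √26:
[m·(13/2) − (−13/2)]² = 26(m² + 1)
5m² + 26m + 5 = 0, so m = −1/5 or m = −5.
With m = −1/5: x + 5y = 6. With m = −5: 5x + y = −54.

x + 5y = 6 and 5x + y = −54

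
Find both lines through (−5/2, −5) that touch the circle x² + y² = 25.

Let a tangent through (−5/2, −5) have slope m. Its distance from (0, 0) must equal 5:
(5/2m − (5))² = 25(m² + 1)
3m² + 4m = 0, so m = 0 or m = −4/3.
Through (−5/2, −5) these give y = −5 and 4x + 3y = −25.

y = −5 and 4x + 3y = −25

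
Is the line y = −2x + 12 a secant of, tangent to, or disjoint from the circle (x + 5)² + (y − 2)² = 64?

disjoint

Substituting the line into the circle gives 5x² − 30x + 61 = 0.
Δ = 900 − 1220 = −320.
No real roots: the line does not meet the circle.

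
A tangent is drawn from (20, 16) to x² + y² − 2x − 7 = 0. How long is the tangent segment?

With centre O = (1, 0), |OP|² = 617 and r² = 8.
Power of the point: PT² = |PO|² − r² = 609, so PT = √609.

√609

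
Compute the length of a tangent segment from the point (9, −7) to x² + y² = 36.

The centre is (0, 0) and r = 6. The square of the distance from P to the centre is 81 + 49 = 130.
The tangent meets the radius at right angles, so tangent² = |PO|² − r² = 130 − 36 = 94.

√94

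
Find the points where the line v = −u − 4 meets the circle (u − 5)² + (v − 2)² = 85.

Substitute v = −u − 4:
2u² + 2u − 24 = 0  ⟹  u² + u − 12 = 0
u = 3 or u = −4, giving (3, −7) and (−4, 0).

(−4, 0) and (3, −7)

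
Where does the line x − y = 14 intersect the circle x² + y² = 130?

(3, −11) and (11, −3)

Substitute y = x − 14:
2x² − 28x + 66 = 0  ⟹  x² − 14x + 33 = 0
x = 11 or x = 3, giving (11, −3) and (3, −11).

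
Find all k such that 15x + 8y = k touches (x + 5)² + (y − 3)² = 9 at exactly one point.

Tangency holds when the distance from the centre (−5, 3) to the line equals the radius 3:
|15·(−5) + 8·3 − k| / √289 = 3
|k − (−51)| = 3·17, so k = 0 or k = −102.

k = −102 or k = 0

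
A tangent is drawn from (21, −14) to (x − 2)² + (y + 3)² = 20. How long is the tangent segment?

With centre O = (2, −3), |OP|² = 482 and r² = 20.
By the tangent–radius right angle, tangent length = √(|PO|² − r²) = √462.

√462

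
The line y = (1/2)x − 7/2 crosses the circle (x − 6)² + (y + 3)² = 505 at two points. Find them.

Substitute y = (−7 + x)/2:
5x² − 50x − 1875 = 0  ⟹  x² − 10x − 375 = 0
x = 25 or x = −15, giving (25, 9) and (−15, −11).

(−15, −11) and (25, 9)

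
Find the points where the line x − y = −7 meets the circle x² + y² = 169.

(−12, −5) and (5, 12)

Substitute y = x + 7:
2x² + 14x − 120 = 0  ⟹  x² + 7x − 60 = 0
x = 5 or x = −12, giving (5, 12) and (−12, −5).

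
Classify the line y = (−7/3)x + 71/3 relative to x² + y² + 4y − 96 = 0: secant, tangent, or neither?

neither

Centre (0, −2), r² = 100. Distance² from centre to line = (−77)²/58 = 5929/58.
Since d² > r², the line lies outside the circle.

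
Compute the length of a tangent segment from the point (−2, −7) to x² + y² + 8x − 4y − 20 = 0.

The centre is (−4, 2) and r = 2√10. The square of the distance from P to the centre is 4 + 81 = 85.
The tangent meets the radius at right angles, so tangent² = |PO|² − r² = 85 − 40 = 45.

3√5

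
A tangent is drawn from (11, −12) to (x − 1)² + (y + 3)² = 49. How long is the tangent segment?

2√33

The centre is (1, −3) and r = 7. The square of the distance from P to the centre is 100 + 81 = 181.
The tangent meets the radius at right angles, so tangent² = |PO|² − r² = 181 − 49 = 132.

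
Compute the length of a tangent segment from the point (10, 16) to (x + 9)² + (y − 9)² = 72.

With centre O = (−9, 9), |OP|² = 410 and r² = 72.
By the tangent–radius right angle, tangent length = √(|PO|² − r²) = √338 = 13√2.

13√2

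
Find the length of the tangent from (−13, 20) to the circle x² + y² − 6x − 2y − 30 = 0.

Centre (3, 1), r² = 40. |PO|² = (−16)² + (19)² = 617.
The tangent meets the radius at right angles, so tangent² = |PO|² − r² = 617 − 40 = 577.

√577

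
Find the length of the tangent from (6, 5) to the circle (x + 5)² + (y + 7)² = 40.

With centre O = (−5, −7), |OP|² = 265 and r² = 40.
Power of the point: PT² = |PO|² − r² = 225, so PT = 15.

15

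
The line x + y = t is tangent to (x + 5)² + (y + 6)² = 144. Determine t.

Tangency holds when the distance from the centre (−5, −6) to the line equals the radius 12:
|1·(−5) + 1·(−6) − t| / √2 = 12
|t − (−11)| = 12√2.

t = −11 ± 12√2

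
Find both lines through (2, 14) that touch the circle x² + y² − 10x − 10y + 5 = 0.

x + 2y = 30 and 2x − y = −10

Write the tangent as mx − y + (14 − m·(2)) = 0 and set its distance from the centre to 3√5:
[m·(3) − (−9)]² = 45(m² + 1)
2m² − 3m − 2 = 0, so m = −1/2 or m = 2.
With m = −1/2: x + 2y = 30. With m = 2: 2x − y = −10.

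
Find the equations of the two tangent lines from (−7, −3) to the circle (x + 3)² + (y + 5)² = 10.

Let a tangent through (−7, −3) have slope m. Its distance from (−3, −5) must equal √10:
[m·(4) − (−2)]² = 10(m² + 1)
3m² + 8m − 3 = 0, so m = 1/3 or m = −3.
With m = 1/3: x − 3y = 2. With m = −3: 3x + y = −24.

x − 3y = 2 and 3x + y = −24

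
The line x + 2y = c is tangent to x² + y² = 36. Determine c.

Tangency holds when the distance from the centre (0, 0) to the line equals the radius 6:
|1·0 + 2·0 − c| / √5 = 6
|c| = 6√5.

c = ±6√5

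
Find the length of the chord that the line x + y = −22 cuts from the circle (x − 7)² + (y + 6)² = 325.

11√2

From the line, y = −x − 22. Substituting:
2x² + 18x − 20 = 0  ⟹  x² + 9x − 10 = 0
x = 1 or x = −10, giving (1, −23) and (−10, −12).
Chord length = distance between (1, −23) and (−10, −12) = √242 = 11√2.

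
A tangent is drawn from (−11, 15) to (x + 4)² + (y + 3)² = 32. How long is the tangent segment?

√341

Centre (−4, −3), r² = 32. |PO|² = (−7)² + (18)² = 373.
By the tangent–radius right angle, tangent length = √(|PO|² − r²) = √341.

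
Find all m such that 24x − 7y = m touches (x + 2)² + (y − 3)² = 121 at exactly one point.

The line touches the circle iff its distance from (−2, 3) is 11:
|24·(−2) − 7·3 − m| / √625 = 11
|m − (−69)| = 11·25, so m = 206 or m = −344.

m = −344 or m = 206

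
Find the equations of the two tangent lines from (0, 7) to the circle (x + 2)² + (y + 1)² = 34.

Let a tangent through (0, 7) have slope m. Its distance from (−2, −1) must equal √34:
[m·(−2) − (−8)]² = 34(m² + 1)
15m² + 16m − 15 = 0, so m = −5/3 or m = 3/5.
With m = −5/3: 5x + 3y = 21. With m = 3/5: 3x − 5y = −35.

5x + 3y = 21 and 3x − 5y = −35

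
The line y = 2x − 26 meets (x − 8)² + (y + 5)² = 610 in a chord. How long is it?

22√5

From the line, y = 2x − 26. Substituting:
5x² − 100x − 105 = 0  ⟹  x² − 20x − 21 = 0
x = 21 or x = −1, giving (21, 16) and (−1, −28).
Chord length = distance between (21, 16) and (−1, −28) = √2420 = 22√5.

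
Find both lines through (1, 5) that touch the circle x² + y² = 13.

Let a tangent through (1, 5) have slope m. Its distance from (0, 0) must equal √13:
(−1m − (−5))² = 13(m² + 1)
6m² + 5m − 6 = 0, so m = 2/3 or m = −3/2.
With m = 2/3: 2x − 3y = −13. With m = −3/2: 3x + 2y = 13.

2x − 3y = −13 and 3x + 2y = 13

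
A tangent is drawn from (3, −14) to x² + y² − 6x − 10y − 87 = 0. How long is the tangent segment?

The centre is (3, 5) and r = 11. The square of the distance from P to the centre is 0 + 361 = 361.
By the tangent–radius right angle, tangent length = √(|PO|² − r²) = √240 = 4√15.

4√15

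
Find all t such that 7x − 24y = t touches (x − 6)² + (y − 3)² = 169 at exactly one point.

t = −355 or t = 295

Tangency holds when the distance from the centre (6, 3) to the line equals the radius 13:
|7·6 − 24·3 − t| / √625 = 13
|t − (−30)| = 13·25, so t = 295 or t = −355.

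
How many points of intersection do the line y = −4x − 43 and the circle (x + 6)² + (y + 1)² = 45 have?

2

d² = (4·(−6) + 1·(−1) − (−43))²/17 = 324/17; r² = 45.
Since d² < r², the line cuts the circle twice.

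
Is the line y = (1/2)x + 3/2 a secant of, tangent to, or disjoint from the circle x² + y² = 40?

Substituting the line into the circle gives 5x² + 6x − 151 = 0.
Discriminant = (6)² − 4·5·(−151) = 3056 > 0.
Two real roots: the line is a secant.

secant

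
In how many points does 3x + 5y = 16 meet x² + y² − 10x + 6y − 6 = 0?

2

Substituting the line into the circle gives 34x² − 436x + 586 = 0.
Δ = 190096 − 79696 = 110400.
Two real roots: the line is a secant.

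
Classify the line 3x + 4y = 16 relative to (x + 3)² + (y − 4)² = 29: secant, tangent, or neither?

secant

d² = (3·(−3) + 4·4 − (16))²/25 = 81/25; r² = 29.
Since d² < r², the line cuts the circle twice.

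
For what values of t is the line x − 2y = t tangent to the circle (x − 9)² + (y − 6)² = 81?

t = −3 ± 9√5

For a tangent, require d(centre, line) = r = 9.
|1·9 − 2·6 − t| / √5 = 9
|t − (−3)| = 9√5.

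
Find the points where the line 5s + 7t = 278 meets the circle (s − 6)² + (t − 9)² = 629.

Substitute t = (278 − 5s)/7:
74s² − 2738s + 17168 = 0  ⟹  s² − 37s + 232 = 0
s = 29 or s = 8, giving (29, 19) and (8, 34).

(8, 34) and (29, 19)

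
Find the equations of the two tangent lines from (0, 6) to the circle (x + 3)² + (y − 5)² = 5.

A line y − (6) = m(x − (0)) is tangent when its distance from (−3, 5) is √5:
(−3m − (−1))² = 5(m² + 1)
2m² − 3m − 2 = 0, so m = −1/2 or m = 2.
Through (0, 6) these give x + 2y = 12 and 2x − y = −6.

x + 2y = 12 and 2x − y = −6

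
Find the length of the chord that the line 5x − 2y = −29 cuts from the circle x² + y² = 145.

Substitute y = (29 + 5x)/2:
29x² + 290x + 261 = 0  ⟹  x² + 10x + 9 = 0
x = −1 or x = −9, giving (−1, 12) and (−9, −8).
|(−1, 12) − (−9, −8)| = √((8)² + (20)²) = 4√29.

4√29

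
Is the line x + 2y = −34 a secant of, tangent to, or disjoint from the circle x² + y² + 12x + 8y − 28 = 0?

tangent

d² = (1·(−6) + 2·(−4) − (−34))²/5 = 80; r² = 80.
Since d² = r², the line is tangent.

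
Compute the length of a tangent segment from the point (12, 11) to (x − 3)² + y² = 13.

The centre is (3, 0) and r = √13. The square of the distance from P to the centre is 81 + 121 = 202.
The tangent meets the radius at right angles, so tangent² = |PO|² − r² = 202 − 13 = 189.

3√21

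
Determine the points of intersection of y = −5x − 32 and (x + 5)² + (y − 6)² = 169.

Express y = −5x − 32 and substitute into the circle:
26x² + 390x + 1300 = 0  ⟹  x² + 15x + 50 = 0
x = −5 or x = −10, giving (−5, −7) and (−10, 18).

(−10, 18) and (−5, −7)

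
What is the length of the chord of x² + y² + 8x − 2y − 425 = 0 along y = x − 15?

The distance from (−4, 1) to the line is 20/√2, and r² = 442.
Half the chord is √(r² − d²) = √(242), so the full chord is 22√2.

22√2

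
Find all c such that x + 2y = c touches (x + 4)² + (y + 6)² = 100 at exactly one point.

c = −16 ± 10√5

Tangency holds when the distance from the centre (−4, −6) to the line equals the radius 10:
|1·(−4) + 2·(−6) − c| / √5 = 10
|c − (−16)| = 10√5.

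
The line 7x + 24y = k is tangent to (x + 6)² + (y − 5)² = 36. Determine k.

k = −72 or k = 228

The line touches the circle iff its distance from (−6, 5) is 6:
|7·(−6) + 24·5 − k| / √625 = 6
|k − (78)| = 6·25, so k = 228 or k = −72.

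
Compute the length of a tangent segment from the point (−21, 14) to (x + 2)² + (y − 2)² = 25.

4√30

Centre (−2, 2), r² = 25. |PO|² = (−19)² + (12)² = 505.
Power of the point: PT² = |PO|² − r² = 480, so PT = 4√30.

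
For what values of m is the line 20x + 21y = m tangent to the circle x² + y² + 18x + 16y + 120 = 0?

m = −493 or m = −203

For a tangent, require d(centre, line) = r = 5.
|20·(−9) + 21·(−8) − m| / √841 = 5
|m − (−348)| = 5·29, so m = −203 or m = −493.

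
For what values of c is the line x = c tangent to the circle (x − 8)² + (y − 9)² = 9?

The line touches the circle iff its distance from (8, 9) is 3:
|1·8 + 0·9 − c| / √1 = 3
|c − (8)| = 3, so c = 11 or c = 5.

c = 5 or c = 11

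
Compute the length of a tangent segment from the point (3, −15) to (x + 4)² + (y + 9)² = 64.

With centre O = (−4, −9), |OP|² = 85 and r² = 64.
Power of the point: PT² = |PO|² − r² = 21, so PT = √21.

√21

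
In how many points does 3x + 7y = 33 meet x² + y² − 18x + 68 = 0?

Centre (9, 0), r² = 13. Distance² from centre to line = (−6)²/58 = 18/29.
Since d² < r², the line cuts the circle twice.

2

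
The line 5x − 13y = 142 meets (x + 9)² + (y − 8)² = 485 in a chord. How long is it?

The distance from (−9, 8) to the line is 291/√194, and r² = 485.
Chord = 2√(r² − d²) = 2·√(97/2) = √194.

√194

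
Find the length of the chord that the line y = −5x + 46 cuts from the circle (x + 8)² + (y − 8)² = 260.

Centre (−8, 8), r² = 260. Perpendicular distance d from centre to line = |−78| / √26 = 78/√26.
Half the chord is √(r² − d²) = √(26), so the full chord is 2√26.

2√26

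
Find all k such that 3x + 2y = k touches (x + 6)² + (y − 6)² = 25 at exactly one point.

The line touches the circle iff its distance from (−6, 6) is 5:
|3·(−6) + 2·6 − k| / √13 = 5
|k − (−6)| = 5√13.

k = −6 ± 5√13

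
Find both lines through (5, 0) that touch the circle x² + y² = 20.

Write the tangent as mx − y + (0 − m·(5)) = 0 and set its distance from the centre to 2√5:
[m·(−5) − (0)]² = 20(m² + 1)
m² − 4 = 0, so m = −2 or m = 2.
With m = −2: 2x + y = 10. With m = 2: 2x − y = 10.

2x + y = 10 and 2x − y = 10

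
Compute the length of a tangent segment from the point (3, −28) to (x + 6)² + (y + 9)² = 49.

√393

Centre (−6, −9), r² = 49. |PO|² = (9)² + (−19)² = 442.
The tangent meets the radius at right angles, so tangent² = |PO|² − r² = 442 − 49 = 393.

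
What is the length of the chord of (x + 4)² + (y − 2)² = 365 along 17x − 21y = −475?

√730

Express y = (475 + 17x)/21 and substitute into the circle:
730x² + 18250x + 33580 = 0  ⟹  x² + 25x + 46 = 0
x = −2 or x = −23, giving (−2, 21) and (−23, 4).
Chord length = distance between (−2, 21) and (−23, 4) = √730 = √730.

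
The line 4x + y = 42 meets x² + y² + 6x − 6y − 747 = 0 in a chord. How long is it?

The distance from (−3, 3) to the line is 51/√17, and r² = 765.
Half the chord is √(r² − d²) = √(612), so the full chord is 12√17.

12√17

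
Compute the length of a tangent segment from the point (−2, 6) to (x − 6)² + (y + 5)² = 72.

The centre is (6, −5) and r = 6√2. The square of the distance from P to the centre is 64 + 121 = 185.
By the tangent–radius right angle, tangent length = √(|PO|² − r²) = √113.

√113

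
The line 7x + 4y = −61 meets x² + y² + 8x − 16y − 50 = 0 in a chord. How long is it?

Substitute y = (−61 − 7x)/4:
65x² + 1430x + 6825 = 0  ⟹  x² + 22x + 105 = 0
x = −7 or x = −15, giving (−7, −3) and (−15, 11).
|(−7, −3) − (−15, 11)| = √((8)² + (−14)²) = 2√65.

2√65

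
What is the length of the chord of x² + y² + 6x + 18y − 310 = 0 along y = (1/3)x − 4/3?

12√10

Centre (−3, −9), r² = 400. Perpendicular distance d from centre to line = |20| / √10 = 20/√10.
Half the chord is √(r² − d²) = √(360), so the full chord is 12√10.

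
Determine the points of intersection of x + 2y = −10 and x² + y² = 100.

From the line, y = (−10 − x)/2. Substituting:
5x² + 20x − 300 = 0  ⟹  x² + 4x − 60 = 0
x = 6 or x = −10, giving (6, −8) and (−10, 0).

(−10, 0) and (6, −8)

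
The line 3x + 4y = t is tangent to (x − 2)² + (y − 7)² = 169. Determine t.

The line touches the circle iff its distance from (2, 7) is 13:
|3·2 + 4·7 − t| / √25 = 13
|t − (34)| = 13·5, so t = 99 or t = −31.

t = −31 or t = 99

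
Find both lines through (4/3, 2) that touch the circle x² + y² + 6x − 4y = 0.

Let a tangent through (4/3, 2) have slope m. Its distance from (−3, 2) must equal √13:
(−13/3m − (0))² = 13(m² + 1)
4m² − 9 = 0, so m = −3/2 or m = 3/2.
Through (4/3, 2) these give 3x + 2y = 8 and 3x − 2y = 0.

3x + 2y = 8 and 3x − 2y = 0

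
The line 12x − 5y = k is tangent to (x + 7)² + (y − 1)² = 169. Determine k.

The line touches the circle iff its distance from (−7, 1) is 13:
|12·(−7) − 5·1 − k| / √169 = 13
|k − (−89)| = 13·13, so k = 80 or k = −258.

k = −258 or k = 80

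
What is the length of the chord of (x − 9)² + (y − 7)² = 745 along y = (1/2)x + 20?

Express y = (40 + x)/2 and substitute into the circle:
5x² − 20x − 1980 = 0  ⟹  x² − 4x − 396 = 0
x = 22 or x = −18, giving (22, 31) and (−18, 11).
|(22, 31) − (−18, 11)| = √((40)² + (20)²) = 20√5.

20√5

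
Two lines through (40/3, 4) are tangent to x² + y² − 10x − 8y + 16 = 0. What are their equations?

Write the tangent as mx − y + (4 − m·(40/3)) = 0 and set its distance from the centre to 5:
(−25/3m − (0))² = 25(m² + 1)
16m² − 9 = 0, so m = −3/4 or m = 3/4.
With m = −3/4: 3x + 4y = 56. With m = 3/4: 3x − 4y = 24.

3x + 4y = 56 and 3x − 4y = 24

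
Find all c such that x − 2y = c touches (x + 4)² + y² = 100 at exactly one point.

c = −4 ± 10√5

Tangency holds when the distance from the centre (−4, 0) to the line equals the radius 10:
|1·(−4) − 2·0 − c| / √5 = 10
|c − (−4)| = 10√5.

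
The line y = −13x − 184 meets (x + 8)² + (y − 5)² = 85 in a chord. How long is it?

√170

From the line, y = −13x − 184. Substituting:
170x² + 4930x + 35700 = 0  ⟹  x² + 29x + 210 = 0
x = −14 or x = −15, giving (−14, −2) and (−15, 11).
|(−14, −2) − (−15, 11)| = √((1)² + (−13)²) = √170.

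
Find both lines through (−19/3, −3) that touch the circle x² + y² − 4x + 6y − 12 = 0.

3x + 4y = −31 and 3x − 4y = −7

Let a tangent through (−19/3, −3) have slope m. Its distance from (2, −3) must equal 5:
(25/3m − (0))² = 25(m² + 1)
16m² − 9 = 0, so m = −3/4 or m = 3/4.
Through (−19/3, −3) these give 3x + 4y = −31 and 3x − 4y = −7.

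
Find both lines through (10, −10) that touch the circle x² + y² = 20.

x + 2y = −10 and 2x + y = 10

Write the tangent as mx − y + (−10 − m·(10)) = 0 and set its distance from the centre to 2√5:
(−10m − (10))² = 20(m² + 1)
2m² + 5m + 2 = 0, so m = −1/2 or m = −2.
With m = −1/2: x + 2y = −10. With m = −2: 2x + y = 10.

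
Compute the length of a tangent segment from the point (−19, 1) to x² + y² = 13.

With centre O = (0, 0), |OP|² = 362 and r² = 13.
Power of the point: PT² = |PO|² − r² = 349, so PT = √349.

√349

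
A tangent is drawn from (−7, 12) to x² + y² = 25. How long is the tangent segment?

2√42

The centre is (0, 0) and r = 5. The square of the distance from P to the centre is 49 + 144 = 193.
Power of the point: PT² = |PO|² − r² = 168, so PT = 2√42.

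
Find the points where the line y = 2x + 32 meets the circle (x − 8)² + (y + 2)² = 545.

Express y = 2x + 32 and substitute into the circle:
5x² + 120x + 675 = 0  ⟹  x² + 24x + 135 = 0
x = −9 or x = −15, giving (−9, 14) and (−15, 2).

(−15, 2) and (−9, 14)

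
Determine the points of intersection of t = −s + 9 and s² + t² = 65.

(1, 8) and (8, 1)

Express t = −s + 9 and substitute into the circle:
2s² − 18s + 16 = 0  ⟹  s² − 9s + 8 = 0
s = 8 or s = 1, giving (8, 1) and (1, 8).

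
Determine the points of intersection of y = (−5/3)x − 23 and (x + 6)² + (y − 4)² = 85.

(−15, 2) and (−12, −3)

Express y = (−69 − 5x)/3 and substitute into the circle:
34x² + 918x + 6120 = 0  ⟹  x² + 27x + 180 = 0
x = −12 or x = −15, giving (−12, −3) and (−15, 2).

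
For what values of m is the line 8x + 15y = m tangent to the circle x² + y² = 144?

m = −204 or m = 204

For a tangent, require d(centre, line) = r = 12.
|8·0 + 15·0 − m| / √289 = 12
|m| = 12·17, so m = 204 or m = −204.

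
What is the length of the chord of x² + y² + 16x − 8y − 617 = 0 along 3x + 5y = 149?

Substitute y = (149 − 3x)/5:
34x² − 374x + 816 = 0  ⟹  x² − 11x + 24 = 0
x = 8 or x = 3, giving (8, 25) and (3, 28).
|(8, 25) − (3, 28)| = √((5)² + (−3)²) = √34.

√34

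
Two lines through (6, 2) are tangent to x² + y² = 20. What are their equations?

Write the tangent as mx − y + (2 − m·(6)) = 0 and set its distance from the centre to 2√5:
[m·(−6) − (−2)]² = 20(m² + 1)
2m² − 3m − 2 = 0, so m = 2 or m = −1/2.
Through (6, 2) these give 2x − y = 10 and x + 2y = 10.

2x − y = 10 and x + 2y = 10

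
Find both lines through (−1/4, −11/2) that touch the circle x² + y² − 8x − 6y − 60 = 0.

2x + 9y = −50 and 6x + 7y = −40

Let a tangent through (−1/4, −11/2) have slope m. Its distance from (4, 3) must equal √85:
(17/4m − (17/2))² = 85(m² + 1)
63m² + 68m + 12 = 0, so m = −2/9 or m = −6/7.
With m = −2/9: 2x + 9y = −50. With m = −6/7: 6x + 7y = −40.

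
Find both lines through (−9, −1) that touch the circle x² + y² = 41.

5x − 4y = −41 and 4x + 5y = −41

A line y − (−1) = m(x − (−9)) is tangent when its distance from (0, 0) is √41:
[m·(9) − (1)]² = 41(m² + 1)
20m² − 9m − 20 = 0, so m = 5/4 or m = −4/5.
Through (−9, −1) these give 5x − 4y = −41 and 4x + 5y = −41.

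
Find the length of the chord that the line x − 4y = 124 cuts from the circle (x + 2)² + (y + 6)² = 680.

The distance from (−2, −6) to the line is 102/√17, and r² = 680.
Chord = 2√(r² − d²) = 2·√(68) = 4√17.

4√17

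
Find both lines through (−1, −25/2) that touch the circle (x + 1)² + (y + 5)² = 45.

Let a tangent through (−1, −25/2) have slope m. Its distance from (−1, −5) must equal 3√5:
(0m − (15/2))² = 45(m² + 1)
4m² − 1 = 0, so m = 1/2 or m = −1/2.
Through (−1, −25/2) these give x − 2y = 24 and x + 2y = −26.

x − 2y = 24 and x + 2y = −26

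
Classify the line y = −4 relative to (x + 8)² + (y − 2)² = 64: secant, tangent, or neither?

d² = (0·(−8) + 1·2 − (−4))² = 36; r² = 64.
Since d² < r², the line cuts the circle twice.

secant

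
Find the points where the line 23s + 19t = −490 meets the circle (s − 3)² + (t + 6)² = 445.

(−18, −4) and (1, −27)

Express t = (−490 − 23s)/19 and substitute into the circle:
890s² + 15130s − 16020 = 0  ⟹  s² + 17s − 18 = 0
s = 1 or s = −18, giving (1, −27) and (−18, −4).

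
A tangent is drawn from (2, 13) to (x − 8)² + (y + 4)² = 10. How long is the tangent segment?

3√35

The centre is (8, −4) and r = √10. The square of the distance from P to the centre is 36 + 289 = 325.
By the tangent–radius right angle, tangent length = √(|PO|² − r²) = √315 = 3√35.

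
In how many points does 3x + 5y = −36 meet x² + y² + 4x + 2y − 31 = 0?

2

d² = (3·(−2) + 5·(−1) − (−36))²/34 = 625/34; r² = 36.
Since d² < r², the line cuts the circle twice.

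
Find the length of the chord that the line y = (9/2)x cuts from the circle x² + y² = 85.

2√85

Centre (0, 0), r² = 85. Perpendicular distance d from centre to line = |0| / √85 = 0/√85.
Chord = 2√(r² − d²) = 2·√(85) = 2√85.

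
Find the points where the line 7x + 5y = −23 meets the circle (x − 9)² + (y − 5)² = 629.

(−14, 15) and (11, −20)

Express y = (−23 − 7x)/5 and substitute into the circle:
74x² + 222x − 11396 = 0  ⟹  x² + 3x − 154 = 0
x = 11 or x = −14, giving (11, −20) and (−14, 15).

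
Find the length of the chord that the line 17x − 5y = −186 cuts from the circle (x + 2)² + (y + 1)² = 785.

Centre (−2, −1), r² = 785. Perpendicular distance d from centre to line = |157| / √314 = 157/√314.
Chord = 2√(r² − d²) = 2·√(1413/2) = 3√314.

3√314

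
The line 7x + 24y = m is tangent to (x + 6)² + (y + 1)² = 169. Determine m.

m = −391 or m = 259

Tangency holds when the distance from the centre (−6, −1) to the line equals the radius 13:
|7·(−6) + 24·(−1) − m| / √625 = 13
|m − (−66)| = 13·25, so m = 259 or m = −391.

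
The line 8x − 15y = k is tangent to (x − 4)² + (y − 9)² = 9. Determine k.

For a tangent, require d(centre, line) = r = 3.
|8·4 − 15·9 − k| / √289 = 3
|k − (−103)| = 3·17, so k = −52 or k = −154.

k = −154 or k = −52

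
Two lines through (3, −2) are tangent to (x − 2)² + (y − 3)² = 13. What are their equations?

Let a tangent through (3, −2) have slope m. Its distance from (2, 3) must equal √13:
(−1m − (5))² = 13(m² + 1)
6m² − 5m − 6 = 0, so m = −2/3 or m = 3/2.
With m = −2/3: 2x + 3y = 0. With m = 3/2: 3x − 2y = 13.

2x + 3y = 0 and 3x − 2y = 13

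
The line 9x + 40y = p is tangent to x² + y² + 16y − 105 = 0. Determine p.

Tangency holds when the distance from the centre (0, −8) to the line equals the radius 13:
|9·0 + 40·(−8) − p| / √1681 = 13
|p − (−320)| = 13·41, so p = 213 or p = −853.

p = −853 or p = 213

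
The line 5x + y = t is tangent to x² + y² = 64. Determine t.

t = ±8√26

The line touches the circle iff its distance from (0, 0) is 8:
|5·0 + 1·0 − t| / √26 = 8
|t| = 8√26.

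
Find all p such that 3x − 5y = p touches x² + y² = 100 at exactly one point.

For a tangent, require d(centre, line) = r = 10.
|3·0 − 5·0 − p| / √34 = 10
|p| = 10√34.

p = ±10√34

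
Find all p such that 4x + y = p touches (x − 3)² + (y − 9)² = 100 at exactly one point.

Tangency holds when the distance from the centre (3, 9) to the line equals the radius 10:
|4·3 + 1·9 − p| / √17 = 10
|p − (21)| = 10√17.

p = 21 ± 10√17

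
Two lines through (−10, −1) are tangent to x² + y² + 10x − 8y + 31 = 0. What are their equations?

x − 3y = −7 and 3x − y = −29

Let a tangent through (−10, −1) have slope m. Its distance from (−5, 4) must equal √10:
(5m − (5))² = 10(m² + 1)
3m² − 10m + 3 = 0, so m = 1/3 or m = 3.
With m = 1/3: x − 3y = −7. With m = 3: 3x − y = −29.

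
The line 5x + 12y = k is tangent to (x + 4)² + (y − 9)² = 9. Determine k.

k = 49 or k = 127

The line touches the circle iff its distance from (−4, 9) is 3:
|5·(−4) + 12·9 − k| / √169 = 3
|k − (88)| = 3·13, so k = 127 or k = 49.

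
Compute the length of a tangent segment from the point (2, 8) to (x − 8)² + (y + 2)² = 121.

With centre O = (8, −2), |OP|² = 136 and r² = 121.
Power of the point: PT² = |PO|² − r² = 15, so PT = √15.

√15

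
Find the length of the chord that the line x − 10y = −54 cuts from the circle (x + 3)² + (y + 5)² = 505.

From the line, y = (54 + x)/10. Substituting:
101x² + 808x − 38784 = 0  ⟹  x² + 8x − 384 = 0
x = 16 or x = −24, giving (16, 7) and (−24, 3).
Chord length = distance between (16, 7) and (−24, 3) = √1616 = 4√101.

4√101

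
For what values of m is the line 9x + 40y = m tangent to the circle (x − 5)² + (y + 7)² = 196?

Tangency holds when the distance from the centre (5, −7) to the line equals the radius 14:
|9·5 + 40·(−7) − m| / √1681 = 14
|m − (−235)| = 14·41, so m = 339 or m = −809.

m = −809 or m = 339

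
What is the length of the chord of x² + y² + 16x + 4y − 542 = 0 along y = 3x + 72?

The distance from (−8, −2) to the line is 50/√10, and r² = 610.
Chord = 2√(r² − d²) = 2·√(360) = 12√10.

12√10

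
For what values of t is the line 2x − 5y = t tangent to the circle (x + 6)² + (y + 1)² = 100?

t = −7 ± 10√29

For a tangent, require d(centre, line) = r = 10.
|2·(−6) − 5·(−1) − t| / √29 = 10
|t − (−7)| = 10√29.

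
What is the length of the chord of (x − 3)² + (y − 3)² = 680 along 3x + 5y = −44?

From the line, y = (−44 − 3x)/5. Substituting:
34x² + 204x − 13294 = 0  ⟹  x² + 6x − 391 = 0
x = 17 or x = −23, giving (17, −19) and (−23, 5).
Chord length = distance between (17, −19) and (−23, 5) = √2176 = 8√34.

8√34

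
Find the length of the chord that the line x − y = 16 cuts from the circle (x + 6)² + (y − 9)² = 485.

3√2

Substitute y = x − 16:
2x² − 38x + 176 = 0  ⟹  x² − 19x + 88 = 0
x = 11 or x = 8, giving (11, −5) and (8, −8).
Chord length = distance between (11, −5) and (8, −8) = √18 = 3√2.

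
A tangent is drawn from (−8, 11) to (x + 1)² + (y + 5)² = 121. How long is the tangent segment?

Centre (−1, −5), r² = 121. |PO|² = (−7)² + (16)² = 305.
By the tangent–radius right angle, tangent length = √(|PO|² − r²) = √184 = 2√46.

2√46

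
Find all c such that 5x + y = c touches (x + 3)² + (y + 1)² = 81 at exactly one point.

c = −16 ± 9√26

For a tangent, require d(centre, line) = r = 9.
|5·(−3) + 1·(−1) − c| / √26 = 9
|c − (−16)| = 9√26.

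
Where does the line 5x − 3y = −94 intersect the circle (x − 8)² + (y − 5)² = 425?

From the line, y = (94 + 5x)/3. Substituting:
34x² + 646x + 2992 = 0  ⟹  x² + 19x + 88 = 0
x = −8 or x = −11, giving (−8, 18) and (−11, 13).

(−11, 13) and (−8, 18)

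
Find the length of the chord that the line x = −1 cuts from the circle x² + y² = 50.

14

The line gives x = −1. Substituting into the circle:
y² − 49 = 0
y = 7 or y = −7, giving (−1, 7) and (−1, −7).
|(−1, 7) − (−1, −7)| = √((0)² + (14)²) = 14.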